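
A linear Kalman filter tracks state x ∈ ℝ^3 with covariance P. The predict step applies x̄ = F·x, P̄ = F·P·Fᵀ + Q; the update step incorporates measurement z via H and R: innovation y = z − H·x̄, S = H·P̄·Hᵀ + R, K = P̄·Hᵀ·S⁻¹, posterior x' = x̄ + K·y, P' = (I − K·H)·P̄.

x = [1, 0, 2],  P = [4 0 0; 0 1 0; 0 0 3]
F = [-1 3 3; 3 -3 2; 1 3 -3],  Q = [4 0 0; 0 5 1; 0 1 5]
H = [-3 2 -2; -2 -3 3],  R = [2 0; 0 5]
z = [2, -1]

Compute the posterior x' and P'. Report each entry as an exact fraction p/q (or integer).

x' = [-265928/949639, 1692674/949639, 1150854/949639]
P' = [212442/949639 -9074/949639 -109686/949639; -9074/949639 14029558/949639 13881827/949639; -109686/949639 13881827/949639 14031133/949639]

x̄ = F·x = [5, 7, -5]
P̄ = F·P·Fᵀ + Q = [44 -3 -22; -3 62 -14; -22 -14 45]
y = z − H·x̄ = [-7, 45]
S = H·P̄·Hᵀ + R = [710 -451; -451 1624]
K = P̄·Hᵀ·S⁻¹ = [-218051/949639 -145344/949639; 161342/949639 -85009/949639; 15223/949639 133458/949639]
x' = x̄ + K·y = [-265928/949639, 1692674/949639, 1150854/949639]
P' = (I − K·H)·P̄ = [212442/949639 -9074/949639 -109686/949639; -9074/949639 14029558/949639 13881827/949639; -109686/949639 13881827/949639 14031133/949639]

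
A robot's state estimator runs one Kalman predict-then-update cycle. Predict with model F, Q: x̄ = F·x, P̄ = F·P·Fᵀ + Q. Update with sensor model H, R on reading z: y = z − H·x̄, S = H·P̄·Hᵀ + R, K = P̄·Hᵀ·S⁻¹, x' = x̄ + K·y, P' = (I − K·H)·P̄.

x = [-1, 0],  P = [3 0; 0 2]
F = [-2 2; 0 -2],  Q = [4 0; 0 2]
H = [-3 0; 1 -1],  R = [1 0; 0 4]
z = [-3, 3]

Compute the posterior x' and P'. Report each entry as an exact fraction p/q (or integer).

x̄ = F·x = [2, 0]
P̄ = F·P·Fᵀ + Q = [24 -8; -8 10]
y = z − H·x̄ = [3, 1]
S = H·P̄·Hᵀ + R = [217 -96; -96 54]
K = P̄·Hᵀ·S⁻¹ = [-136/417 16/1251; -24/139 -89/139]
x' = x̄ + K·y = [1294/1251, -161/139]
P' = (I − K·H)·P̄ = [136/1251 8/139; 8/139 364/139]

x' = [1294/1251, -161/139]
P' = [136/1251 8/139; 8/139 364/139]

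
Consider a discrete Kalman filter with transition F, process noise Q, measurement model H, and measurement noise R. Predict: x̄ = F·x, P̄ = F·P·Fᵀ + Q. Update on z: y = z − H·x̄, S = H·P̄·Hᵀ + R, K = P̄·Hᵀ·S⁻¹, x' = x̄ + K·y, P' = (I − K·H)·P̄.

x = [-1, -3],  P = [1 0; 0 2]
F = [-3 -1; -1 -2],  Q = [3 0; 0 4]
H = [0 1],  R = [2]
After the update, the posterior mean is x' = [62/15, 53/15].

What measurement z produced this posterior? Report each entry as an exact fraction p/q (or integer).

z = [3]

x̄ = F·x = [6, 7]
P̄ = F·P·Fᵀ + Q = [14 7; 7 13]
S = H·P̄·Hᵀ + R = [15]
K = P̄·Hᵀ·S⁻¹ = [7/15; 13/15]
x' − x̄ = [-28/15, -52/15] = K·y
y = (KᵀK)⁻¹·Kᵀ·(x' − x̄) = [-4]
z = y + H·x̄ = [-4] + [7] = [3]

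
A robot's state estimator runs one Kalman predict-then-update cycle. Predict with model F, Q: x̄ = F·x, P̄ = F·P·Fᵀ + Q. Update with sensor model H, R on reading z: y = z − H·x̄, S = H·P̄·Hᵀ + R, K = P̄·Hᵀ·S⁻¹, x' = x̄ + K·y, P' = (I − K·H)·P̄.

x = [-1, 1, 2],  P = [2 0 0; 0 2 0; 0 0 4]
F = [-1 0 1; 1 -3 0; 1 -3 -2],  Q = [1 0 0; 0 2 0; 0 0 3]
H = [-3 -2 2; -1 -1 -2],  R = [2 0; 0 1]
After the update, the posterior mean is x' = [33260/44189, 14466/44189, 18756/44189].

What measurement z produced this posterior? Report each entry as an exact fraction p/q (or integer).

x̄ = F·x = [3, -4, -8]
P̄ = F·P·Fᵀ + Q = [7 -2 -10; -2 22 20; -10 20 39]
S = H·P̄·Hᵀ + R = [245 -101; -101 222]
K = P̄·Hᵀ·S⁻¹ = [-6699/44189 -62/44189; -5616/44189 -14498/44189; 6208/44189 -14692/44189]
x' − x̄ = [-99307/44189, 191222/44189, 372268/44189] = K·y
y = (KᵀK)⁻¹·Kᵀ·(x' − x̄) = [15, -19]
z = y + H·x̄ = [15, -19] + [-17, 17] = [-2, -2]

z = [-2, -2]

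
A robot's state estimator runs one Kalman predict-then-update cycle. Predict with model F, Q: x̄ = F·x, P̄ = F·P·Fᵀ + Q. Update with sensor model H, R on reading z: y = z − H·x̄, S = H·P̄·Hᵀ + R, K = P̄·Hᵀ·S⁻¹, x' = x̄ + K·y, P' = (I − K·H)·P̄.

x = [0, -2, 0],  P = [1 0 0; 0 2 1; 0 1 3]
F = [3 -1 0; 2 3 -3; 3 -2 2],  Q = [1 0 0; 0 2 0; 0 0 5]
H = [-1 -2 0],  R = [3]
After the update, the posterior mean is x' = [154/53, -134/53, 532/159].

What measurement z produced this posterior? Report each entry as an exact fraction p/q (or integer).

z = [2]

x̄ = F·x = [2, -6, 4]
P̄ = F·P·Fᵀ + Q = [12 3 11; 3 33 -12; 11 -12 26]
S = H·P̄·Hᵀ + R = [159]
K = P̄·Hᵀ·S⁻¹ = [-6/53; -23/53; 13/159]
x' − x̄ = [48/53, 184/53, -104/159] = K·y
y = (KᵀK)⁻¹·Kᵀ·(x' − x̄) = [-8]
z = y + H·x̄ = [-8] + [10] = [2]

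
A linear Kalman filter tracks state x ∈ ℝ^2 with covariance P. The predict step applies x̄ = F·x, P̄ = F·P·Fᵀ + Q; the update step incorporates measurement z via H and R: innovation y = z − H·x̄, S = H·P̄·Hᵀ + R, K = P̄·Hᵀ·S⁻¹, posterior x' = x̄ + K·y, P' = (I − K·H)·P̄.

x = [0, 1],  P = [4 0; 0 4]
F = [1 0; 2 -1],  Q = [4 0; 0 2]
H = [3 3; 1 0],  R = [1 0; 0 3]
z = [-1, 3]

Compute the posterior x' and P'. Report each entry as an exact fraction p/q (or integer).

x' = [3336/2261, -4049/2261]
P' = [3048/2261 -3000/2261; -3000/2261 3202/2261]

x̄ = F·x = [0, -1]
P̄ = F·P·Fᵀ + Q = [8 8; 8 22]
y = z − H·x̄ = [2, 3]
S = H·P̄·Hᵀ + R = [415 48; 48 11]
K = P̄·Hᵀ·S⁻¹ = [144/2261 1016/2261; 606/2261 -1000/2261]
x' = x̄ + K·y = [3336/2261, -4049/2261]
P' = (I − K·H)·P̄ = [3048/2261 -3000/2261; -3000/2261 3202/2261]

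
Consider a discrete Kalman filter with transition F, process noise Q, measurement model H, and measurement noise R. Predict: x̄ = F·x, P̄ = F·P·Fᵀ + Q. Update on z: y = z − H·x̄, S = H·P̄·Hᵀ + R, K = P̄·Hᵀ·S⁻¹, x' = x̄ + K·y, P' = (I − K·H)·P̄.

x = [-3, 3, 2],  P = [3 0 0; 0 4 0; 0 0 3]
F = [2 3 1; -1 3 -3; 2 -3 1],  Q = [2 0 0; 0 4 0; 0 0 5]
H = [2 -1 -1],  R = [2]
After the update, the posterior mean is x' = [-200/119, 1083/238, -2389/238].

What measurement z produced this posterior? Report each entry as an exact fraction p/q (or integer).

x̄ = F·x = [5, 6, -13]
P̄ = F·P·Fᵀ + Q = [53 21 -21; 21 70 -51; -21 -51 56]
S = H·P̄·Hᵀ + R = [238]
K = P̄·Hᵀ·S⁻¹ = [53/119; 23/238; -47/238]
x' − x̄ = [-795/119, -345/238, 705/238] = K·y
y = (KᵀK)⁻¹·Kᵀ·(x' − x̄) = [-15]
z = y + H·x̄ = [-15] + [17] = [2]

z = [2]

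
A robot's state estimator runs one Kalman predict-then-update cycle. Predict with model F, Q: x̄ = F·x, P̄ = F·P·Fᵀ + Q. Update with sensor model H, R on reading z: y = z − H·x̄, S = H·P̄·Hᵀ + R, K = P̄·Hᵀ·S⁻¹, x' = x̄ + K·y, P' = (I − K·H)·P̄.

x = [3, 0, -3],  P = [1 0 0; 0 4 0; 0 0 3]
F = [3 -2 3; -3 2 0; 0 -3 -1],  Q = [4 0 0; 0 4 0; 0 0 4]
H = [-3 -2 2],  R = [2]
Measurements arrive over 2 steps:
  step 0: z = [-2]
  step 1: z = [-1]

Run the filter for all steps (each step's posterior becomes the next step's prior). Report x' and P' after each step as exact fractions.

step 0: x̄ = F·x = [0, -9, 3]
step 0: P̄ = F·P·Fᵀ + Q = [56 -25 15; -25 29 -24; 15 -24 43]
step 0: y = z − H·x̄ = [-26]
step 0: S = H·P̄·Hᵀ + R = [506]
step 0: K = P̄·Hᵀ·S⁻¹ = [-4/23; -31/506; 89/506]
step 0: x' = x̄ + K·y = [104/23, -1874/253, -398/253]
step 0: P' = (I − K·H)·P̄ = [936/23 -699/23 701/23; -699/23 13713/506 -9385/506; 701/23 -9385/506 13837/506]
step 1: x̄ = F·x = [5986/253, -7180/253, 6020/253]
step 1: P̄ = F·P·Fᵀ + Q = [941489/506 -309912/253 99299/253; -309912/253 213370/253 -77822/253; 99299/253 -77822/253 41484/253]
step 1: y = z − H·x̄ = [-8695/253]
step 1: S = H·P̄·Hᵀ + R = [1937333/506]
step 1: K = P̄·Hᵀ·S⁻¹ = [-1187623/1937333; 694704/1937333; -118570/1937333]
step 1: x' = x̄ + K·y = [86653191/1937333, -78855740/1937333, 50172770/1937333]
step 1: P' = (I − K·H)·P̄ = [817251618/1937333 -742606800/1937333 482083004/1937333; -742606800/1937333 680086634/1937333 -433128862/1937333; 482083004/1937333 -433128862/1937333 289877074/1937333]

step 0: x' = [104/23, -1874/253, -398/253], P' = [936/23 -699/23 701/23; -699/23 13713/506 -9385/506; 701/23 -9385/506 13837/506]
step 1: x' = [86653191/1937333, -78855740/1937333, 50172770/1937333], P' = [817251618/1937333 -742606800/1937333 482083004/1937333; -742606800/1937333 680086634/1937333 -433128862/1937333; 482083004/1937333 -433128862/1937333 289877074/1937333]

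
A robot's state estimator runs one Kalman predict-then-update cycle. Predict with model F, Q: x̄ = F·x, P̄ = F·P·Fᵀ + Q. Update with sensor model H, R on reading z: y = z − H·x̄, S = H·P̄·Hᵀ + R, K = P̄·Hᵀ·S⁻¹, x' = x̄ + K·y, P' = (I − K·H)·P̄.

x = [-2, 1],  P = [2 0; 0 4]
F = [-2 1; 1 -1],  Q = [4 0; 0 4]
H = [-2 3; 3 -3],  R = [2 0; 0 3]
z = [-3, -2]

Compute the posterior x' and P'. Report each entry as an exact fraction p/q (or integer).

x' = [-133/99, -136/99]
P' = [184/99 142/99; 142/99 245/198]

x̄ = F·x = [5, -3]
P̄ = F·P·Fᵀ + Q = [16 -8; -8 10]
y = z − H·x̄ = [16, -26]
S = H·P̄·Hᵀ + R = [252 -306; -306 381]
K = P̄·Hᵀ·S⁻¹ = [29/99 14/33; 167/396 13/66]
x' = x̄ + K·y = [-133/99, -136/99]
P' = (I − K·H)·P̄ = [184/99 142/99; 142/99 245/198]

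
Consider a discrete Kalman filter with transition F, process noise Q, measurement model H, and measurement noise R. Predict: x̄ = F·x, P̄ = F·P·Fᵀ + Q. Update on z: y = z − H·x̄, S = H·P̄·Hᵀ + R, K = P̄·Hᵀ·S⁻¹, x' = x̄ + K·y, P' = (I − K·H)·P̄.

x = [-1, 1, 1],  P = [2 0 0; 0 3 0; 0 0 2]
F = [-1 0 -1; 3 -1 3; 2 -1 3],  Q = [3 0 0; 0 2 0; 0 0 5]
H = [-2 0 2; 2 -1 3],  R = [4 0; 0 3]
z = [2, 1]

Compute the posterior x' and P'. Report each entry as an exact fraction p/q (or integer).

x' = [-1624/3887, -829/3887, 2155/3887]
P' = [2213/3887 4234/3887 589/3887; 4234/3887 31175/3887 7292/3887; 589/3887 7292/3887 2744/3887]

x̄ = F·x = [0, -1, 0]
P̄ = F·P·Fᵀ + Q = [7 -12 -10; -12 41 33; -10 33 34]
y = z − H·x̄ = [2, 0]
S = H·P̄·Hᵀ + R = [248 106; 106 108]
K = P̄·Hᵀ·S⁻¹ = [-812/3887 653/3887; 1529/3887 -277/3887; 2155/7774 706/3887]
x' = x̄ + K·y = [-1624/3887, -829/3887, 2155/3887]
P' = (I − K·H)·P̄ = [2213/3887 4234/3887 589/3887; 4234/3887 31175/3887 7292/3887; 589/3887 7292/3887 2744/3887]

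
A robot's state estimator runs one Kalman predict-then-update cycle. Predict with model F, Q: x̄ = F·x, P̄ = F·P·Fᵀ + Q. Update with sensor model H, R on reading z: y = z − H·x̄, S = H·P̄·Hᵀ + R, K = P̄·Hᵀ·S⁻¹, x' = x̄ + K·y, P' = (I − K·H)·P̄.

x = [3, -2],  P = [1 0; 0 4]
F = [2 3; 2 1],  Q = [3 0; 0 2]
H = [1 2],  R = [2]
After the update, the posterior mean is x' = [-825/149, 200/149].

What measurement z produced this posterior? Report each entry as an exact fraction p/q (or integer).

x̄ = F·x = [0, 4]
P̄ = F·P·Fᵀ + Q = [43 16; 16 10]
S = H·P̄·Hᵀ + R = [149]
K = P̄·Hᵀ·S⁻¹ = [75/149; 36/149]
x' − x̄ = [-825/149, -396/149] = K·y
y = (KᵀK)⁻¹·Kᵀ·(x' − x̄) = [-11]
z = y + H·x̄ = [-11] + [8] = [-3]

z = [-3]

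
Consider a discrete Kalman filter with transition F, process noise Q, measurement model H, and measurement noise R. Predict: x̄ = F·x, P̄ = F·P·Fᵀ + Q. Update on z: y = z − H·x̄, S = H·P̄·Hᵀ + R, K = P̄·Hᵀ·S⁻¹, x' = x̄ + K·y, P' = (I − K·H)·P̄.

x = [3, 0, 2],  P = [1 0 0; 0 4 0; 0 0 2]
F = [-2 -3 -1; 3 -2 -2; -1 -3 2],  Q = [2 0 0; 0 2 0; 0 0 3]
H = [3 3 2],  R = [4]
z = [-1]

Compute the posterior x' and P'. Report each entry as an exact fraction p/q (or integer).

x' = [-13340/1867, 10517/1867, 3289/1867]
P' = [11392/1867 -11328/1867 436/1867; -11328/1867 26536/1867 -22418/1867; 436/1867 -22418/1867 33447/1867]

x̄ = F·x = [-8, 5, 1]
P̄ = F·P·Fᵀ + Q = [44 22 34; 22 35 13; 34 13 48]
y = z − H·x̄ = [6]
S = H·P̄·Hᵀ + R = [1867]
K = P̄·Hᵀ·S⁻¹ = [266/1867; 197/1867; 237/1867]
x' = x̄ + K·y = [-13340/1867, 10517/1867, 3289/1867]
P' = (I − K·H)·P̄ = [11392/1867 -11328/1867 436/1867; -11328/1867 26536/1867 -22418/1867; 436/1867 -22418/1867 33447/1867]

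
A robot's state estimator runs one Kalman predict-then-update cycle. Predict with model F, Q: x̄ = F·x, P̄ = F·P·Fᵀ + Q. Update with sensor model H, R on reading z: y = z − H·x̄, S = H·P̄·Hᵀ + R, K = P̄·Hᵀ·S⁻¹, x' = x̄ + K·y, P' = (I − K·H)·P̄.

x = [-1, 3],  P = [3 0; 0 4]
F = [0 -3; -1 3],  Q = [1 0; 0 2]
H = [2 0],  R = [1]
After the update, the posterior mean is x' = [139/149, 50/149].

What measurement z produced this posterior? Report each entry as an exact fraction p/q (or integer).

z = [2]

x̄ = F·x = [-9, 10]
P̄ = F·P·Fᵀ + Q = [37 -36; -36 41]
S = H·P̄·Hᵀ + R = [149]
K = P̄·Hᵀ·S⁻¹ = [74/149; -72/149]
x' − x̄ = [1480/149, -1440/149] = K·y
y = (KᵀK)⁻¹·Kᵀ·(x' − x̄) = [20]
z = y + H·x̄ = [20] + [-18] = [2]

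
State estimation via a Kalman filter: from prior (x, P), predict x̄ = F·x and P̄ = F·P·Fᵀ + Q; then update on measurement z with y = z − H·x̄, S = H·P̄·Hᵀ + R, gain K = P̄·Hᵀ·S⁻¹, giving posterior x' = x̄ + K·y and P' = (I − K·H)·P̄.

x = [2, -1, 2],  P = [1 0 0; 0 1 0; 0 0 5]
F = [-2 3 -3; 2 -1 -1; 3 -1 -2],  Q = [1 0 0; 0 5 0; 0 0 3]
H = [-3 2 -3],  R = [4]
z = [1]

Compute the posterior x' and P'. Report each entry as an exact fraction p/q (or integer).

x' = [-477/97, 897/194, 739/97]
P' = [3527/485 -232/97 -4151/485; -232/97 2505/194 1073/97; -4151/485 1073/97 7813/485]

x̄ = F·x = [-13, 3, 3]
P̄ = F·P·Fᵀ + Q = [59 8 21; 8 15 17; 21 17 33]
y = z − H·x̄ = [-35]
S = H·P̄·Hᵀ + R = [970]
K = P̄·Hᵀ·S⁻¹ = [-112/485; -9/194; -64/485]
x' = x̄ + K·y = [-477/97, 897/194, 739/97]
P' = (I − K·H)·P̄ = [3527/485 -232/97 -4151/485; -232/97 2505/194 1073/97; -4151/485 1073/97 7813/485]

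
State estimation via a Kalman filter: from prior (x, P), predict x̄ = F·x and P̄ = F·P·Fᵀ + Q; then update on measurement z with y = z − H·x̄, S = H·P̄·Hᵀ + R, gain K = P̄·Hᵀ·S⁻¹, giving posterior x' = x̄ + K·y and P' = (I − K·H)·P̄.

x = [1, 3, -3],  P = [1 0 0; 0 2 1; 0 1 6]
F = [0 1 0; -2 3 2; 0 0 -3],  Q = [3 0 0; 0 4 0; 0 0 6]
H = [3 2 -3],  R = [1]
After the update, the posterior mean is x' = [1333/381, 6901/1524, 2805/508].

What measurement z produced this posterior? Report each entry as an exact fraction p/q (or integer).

x̄ = F·x = [3, 1, 9]
P̄ = F·P·Fᵀ + Q = [5 8 -3; 8 62 -45; -3 -45 60]
S = H·P̄·Hᵀ + R = [1524]
K = P̄·Hᵀ·S⁻¹ = [10/381; 283/1524; -93/508]
x' − x̄ = [190/381, 5377/1524, -1767/508] = K·y
y = (KᵀK)⁻¹·Kᵀ·(x' − x̄) = [19]
z = y + H·x̄ = [19] + [-16] = [3]

z = [3]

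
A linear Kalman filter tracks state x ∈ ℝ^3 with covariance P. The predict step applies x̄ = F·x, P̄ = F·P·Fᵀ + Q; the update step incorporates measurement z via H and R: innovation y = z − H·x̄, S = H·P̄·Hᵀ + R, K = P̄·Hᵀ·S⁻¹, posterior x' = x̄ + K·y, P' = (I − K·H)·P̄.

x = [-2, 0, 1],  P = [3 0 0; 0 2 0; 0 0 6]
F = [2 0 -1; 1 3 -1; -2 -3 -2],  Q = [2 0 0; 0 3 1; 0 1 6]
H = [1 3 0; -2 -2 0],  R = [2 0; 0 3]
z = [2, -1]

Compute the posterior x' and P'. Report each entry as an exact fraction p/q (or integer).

x̄ = F·x = [-5, -3, 2]
P̄ = F·P·Fᵀ + Q = [20 12 0; 12 30 -11; 0 -11 60]
y = z − H·x̄ = [16, -17]
S = H·P̄·Hᵀ + R = [364 -316; -316 299]
K = P̄·Hᵀ·S⁻¹ = [-174/449 -280/449; 1977/4490 414/2245; -583/1796 -121/449]
x' = x̄ + K·y = [-269/449, 2043/2245, 623/449]
P' = (I − K·H)·P̄ = [804/449 -384/449 418/449; -384/449 1299/2245 -473/898; 418/449 -473/898 99169/1796]

x' = [-269/449, 2043/2245, 623/449]
P' = [804/449 -384/449 418/449; -384/449 1299/2245 -473/898; 418/449 -473/898 99169/1796]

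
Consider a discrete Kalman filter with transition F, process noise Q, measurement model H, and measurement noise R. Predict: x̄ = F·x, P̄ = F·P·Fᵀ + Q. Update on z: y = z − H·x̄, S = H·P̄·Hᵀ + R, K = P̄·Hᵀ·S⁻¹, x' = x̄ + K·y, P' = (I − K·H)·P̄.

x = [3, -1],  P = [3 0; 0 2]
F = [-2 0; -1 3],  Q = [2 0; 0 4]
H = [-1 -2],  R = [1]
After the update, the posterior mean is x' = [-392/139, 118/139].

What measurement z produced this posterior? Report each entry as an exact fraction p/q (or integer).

x̄ = F·x = [-6, -6]
P̄ = F·P·Fᵀ + Q = [14 6; 6 25]
S = H·P̄·Hᵀ + R = [139]
K = P̄·Hᵀ·S⁻¹ = [-26/139; -56/139]
x' − x̄ = [442/139, 952/139] = K·y
y = (KᵀK)⁻¹·Kᵀ·(x' − x̄) = [-17]
z = y + H·x̄ = [-17] + [18] = [1]

z = [1]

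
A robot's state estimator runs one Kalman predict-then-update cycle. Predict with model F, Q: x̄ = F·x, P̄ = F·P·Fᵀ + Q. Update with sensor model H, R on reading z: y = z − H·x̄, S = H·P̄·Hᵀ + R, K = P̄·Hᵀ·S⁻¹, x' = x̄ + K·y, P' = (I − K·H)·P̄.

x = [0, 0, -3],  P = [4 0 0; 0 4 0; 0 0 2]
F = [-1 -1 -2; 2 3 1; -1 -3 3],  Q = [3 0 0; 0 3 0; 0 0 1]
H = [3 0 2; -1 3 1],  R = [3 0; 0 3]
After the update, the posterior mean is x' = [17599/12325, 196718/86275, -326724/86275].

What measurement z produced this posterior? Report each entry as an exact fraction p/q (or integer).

x̄ = F·x = [6, -3, -9]
P̄ = F·P·Fᵀ + Q = [19 -24 4; -24 57 -38; 4 -38 59]
S = H·P̄·Hᵀ + R = [458 -379; -379 502]
K = P̄·Hᵀ·S⁻¹ = [-49/12325 -2173/12325; -14793/86275 15814/86275; 42899/86275 22248/86275]
x' − x̄ = [-56351/12325, 455543/86275, 449751/86275] = K·y
y = (KᵀK)⁻¹·Kᵀ·(x' − x̄) = [-3, 26]
z = y + H·x̄ = [-3, 26] + [0, -24] = [-3, 2]

z = [-3, 2]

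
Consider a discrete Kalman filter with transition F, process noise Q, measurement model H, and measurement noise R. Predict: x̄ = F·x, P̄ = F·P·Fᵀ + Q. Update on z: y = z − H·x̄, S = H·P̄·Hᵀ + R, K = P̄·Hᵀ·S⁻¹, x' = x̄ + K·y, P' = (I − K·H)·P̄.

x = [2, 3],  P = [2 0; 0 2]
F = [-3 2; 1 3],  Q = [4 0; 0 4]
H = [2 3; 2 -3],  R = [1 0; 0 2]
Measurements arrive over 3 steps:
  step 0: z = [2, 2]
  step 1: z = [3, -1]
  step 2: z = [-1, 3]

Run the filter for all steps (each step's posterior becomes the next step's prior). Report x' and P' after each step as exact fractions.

step 0: x' = [47565/49789, 2297/49789], P' = [9264/49789 -2046/49789; -2046/49789 4128/49789]
step 1: x' = [46033542/114195625, 79508502/114195625], P' = [20758654/114195625 -4529826/114195625; -4529826/114195625 9315544/114195625]
step 2: x' = [59584061416/129559953461, -157656572673/259119906922], P' = [23545488082/129559953461 -5137975368/129559953461; -5137975368/129559953461 10568377867/129559953461]

step 0: x̄ = F·x = [0, 11]
step 0: P̄ = F·P·Fᵀ + Q = [30 6; 6 24]
step 0: y = z − H·x̄ = [-31, 35]
step 0: S = H·P̄·Hᵀ + R = [409 -96; -96 266]
step 0: K = P̄·Hᵀ·S⁻¹ = [12390/49789 12333/49789; 8292/49789 -8238/49789]
step 0: x' = x̄ + K·y = [47565/49789, 2297/49789]
step 0: P' = (I − K·H)·P̄ = [9264/49789 -2046/49789; -2046/49789 4128/49789]
step 1: x̄ = F·x = [-138101/49789, 54456/49789]
step 1: P̄ = F·P·Fᵀ + Q = [323596/49789 11298/49789; 11298/49789 233296/49789]
step 1: y = z − H·x̄ = [262201/49789, 389781/49789]
step 1: S = H·P̄·Hᵀ + R = [3579413/49789 -805280/49789; -805280/49789 3358050/49789]
step 1: K = P̄·Hᵀ·S⁻¹ = [5585566/22839125 27553393/114195625; 3777396/22839125 -18503142/114195625]
step 1: x' = x̄ + K·y = [46033542/114195625, 79508502/114195625]
step 1: P' = (I − K·H)·P̄ = [20758654/114195625 -4529826/114195625; -4529826/114195625 9315544/114195625]
step 2: x̄ = F·x = [20916378/114195625, 284559048/114195625]
step 2: P̄ = F·P·Fᵀ + Q = [735230474/114195625 25326084/114195625; 25326084/114195625 534202094/114195625]
step 2: y = z − H·x̄ = [-40388221/4567825, 1154431263/114195625]
step 2: S = H·P̄·Hᵀ + R = [13066959/182713 -74675878/4567825; -74675878/4567825 7673218984/114195625]
step 2: K = P̄·Hᵀ·S⁻¹ = [31677050060/129559953461 31252451134/129559953461; 21429182865/129559953461 -41981084337/259119906922]
step 2: x' = x̄ + K·y = [59584061416/129559953461, -157656572673/259119906922]
step 2: P' = (I − K·H)·P̄ = [23545488082/129559953461 -5137975368/129559953461; -5137975368/129559953461 10568377867/129559953461]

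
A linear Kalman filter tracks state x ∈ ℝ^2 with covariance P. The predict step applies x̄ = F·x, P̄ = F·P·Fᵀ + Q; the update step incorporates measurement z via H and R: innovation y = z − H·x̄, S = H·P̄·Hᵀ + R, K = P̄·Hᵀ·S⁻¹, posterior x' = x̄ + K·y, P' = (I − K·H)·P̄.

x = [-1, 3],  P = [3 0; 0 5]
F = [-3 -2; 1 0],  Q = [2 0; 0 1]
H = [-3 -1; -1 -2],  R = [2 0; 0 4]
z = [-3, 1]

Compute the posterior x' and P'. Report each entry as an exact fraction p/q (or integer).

x̄ = F·x = [-3, -1]
P̄ = F·P·Fᵀ + Q = [49 -9; -9 4]
y = z − H·x̄ = [-13, -4]
S = H·P̄·Hᵀ + R = [393 92; 92 33]
K = P̄·Hᵀ·S⁻¹ = [-1702/4505 513/4505; 667/4505 -1723/4505]
x' = x̄ + K·y = [6559/4505, -6284/4505]
P' = (I − K·H)·P̄ = [1772/4505 -1912/4505; -1912/4505 4402/4505]

x' = [6559/4505, -6284/4505]
P' = [1772/4505 -1912/4505; -1912/4505 4402/4505]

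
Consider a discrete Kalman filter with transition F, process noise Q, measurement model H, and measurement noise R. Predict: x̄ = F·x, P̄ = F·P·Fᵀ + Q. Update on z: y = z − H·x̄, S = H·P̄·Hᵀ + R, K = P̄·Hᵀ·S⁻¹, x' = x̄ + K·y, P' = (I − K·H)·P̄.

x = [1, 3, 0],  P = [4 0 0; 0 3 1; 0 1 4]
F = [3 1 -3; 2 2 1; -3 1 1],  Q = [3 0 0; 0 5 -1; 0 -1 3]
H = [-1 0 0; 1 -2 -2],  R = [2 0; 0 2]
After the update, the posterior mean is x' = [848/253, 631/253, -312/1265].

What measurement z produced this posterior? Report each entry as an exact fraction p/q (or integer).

z = [-3, -1]

x̄ = F·x = [6, 8, 0]
P̄ = F·P·Fᵀ + Q = [72 13 -47; 13 41 -12; -47 -12 48]
S = H·P̄·Hᵀ + R = [74 -140; -140 470]
K = P̄·Hᵀ·S⁻¹ = [-712/759 14/759; -1241/1518 -515/1518; 181/506 -371/2530]
x' − x̄ = [-670/253, -1393/253, -312/1265] = K·y
y = (KᵀK)⁻¹·Kᵀ·(x' − x̄) = [3, 9]
z = y + H·x̄ = [3, 9] + [-6, -10] = [-3, -1]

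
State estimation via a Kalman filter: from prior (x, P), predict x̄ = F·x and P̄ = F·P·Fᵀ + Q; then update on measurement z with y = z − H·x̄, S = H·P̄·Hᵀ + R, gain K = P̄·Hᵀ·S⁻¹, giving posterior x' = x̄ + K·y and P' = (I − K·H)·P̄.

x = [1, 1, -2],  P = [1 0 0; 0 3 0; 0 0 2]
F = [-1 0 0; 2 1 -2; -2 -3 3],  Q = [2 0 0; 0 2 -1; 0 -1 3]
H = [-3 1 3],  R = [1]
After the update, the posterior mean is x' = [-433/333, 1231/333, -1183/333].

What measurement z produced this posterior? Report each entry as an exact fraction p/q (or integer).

z = [-3]

x̄ = F·x = [-1, 7, -11]
P̄ = F·P·Fᵀ + Q = [3 -2 2; -2 17 -26; 2 -26 52]
S = H·P̄·Hᵀ + R = [333]
K = P̄·Hᵀ·S⁻¹ = [-5/333; -55/333; 124/333]
x' − x̄ = [-100/333, -1100/333, 2480/333] = K·y
y = (KᵀK)⁻¹·Kᵀ·(x' − x̄) = [20]
z = y + H·x̄ = [20] + [-23] = [-3]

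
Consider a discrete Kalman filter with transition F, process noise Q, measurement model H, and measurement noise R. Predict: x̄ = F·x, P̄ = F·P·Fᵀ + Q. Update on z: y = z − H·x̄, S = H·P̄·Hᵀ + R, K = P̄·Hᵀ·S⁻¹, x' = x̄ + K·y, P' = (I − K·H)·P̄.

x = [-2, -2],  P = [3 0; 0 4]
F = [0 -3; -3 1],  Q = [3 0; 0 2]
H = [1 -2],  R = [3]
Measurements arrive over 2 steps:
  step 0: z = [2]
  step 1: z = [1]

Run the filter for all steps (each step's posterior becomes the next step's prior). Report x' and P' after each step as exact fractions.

step 0: x' = [264/37, 96/37], P' = [1563/74 375/37; 375/37 207/37]
step 1: x' = [13746/11327, -391/11327], P' = [266766/11327 138684/11327; 138684/11327 160809/22654]

step 0: x̄ = F·x = [6, 4]
step 0: P̄ = F·P·Fᵀ + Q = [39 -12; -12 33]
step 0: y = z − H·x̄ = [4]
step 0: S = H·P̄·Hᵀ + R = [222]
step 0: K = P̄·Hᵀ·S⁻¹ = [21/74; -13/37]
step 0: x' = x̄ + K·y = [264/37, 96/37]
step 0: P' = (I − K·H)·P̄ = [1563/74 375/37; 375/37 207/37]
step 1: x̄ = F·x = [-288/37, -696/37]
step 1: P̄ = F·P·Fᵀ + Q = [1974/37 2754/37; 2754/37 10129/74]
step 1: y = z − H·x̄ = [-1067/37]
step 1: S = H·P̄·Hᵀ + R = [11327/37]
step 1: K = P̄·Hᵀ·S⁻¹ = [-3534/11327; -7375/11327]
step 1: x' = x̄ + K·y = [13746/11327, -391/11327]
step 1: P' = (I − K·H)·P̄ = [266766/11327 138684/11327; 138684/11327 160809/22654]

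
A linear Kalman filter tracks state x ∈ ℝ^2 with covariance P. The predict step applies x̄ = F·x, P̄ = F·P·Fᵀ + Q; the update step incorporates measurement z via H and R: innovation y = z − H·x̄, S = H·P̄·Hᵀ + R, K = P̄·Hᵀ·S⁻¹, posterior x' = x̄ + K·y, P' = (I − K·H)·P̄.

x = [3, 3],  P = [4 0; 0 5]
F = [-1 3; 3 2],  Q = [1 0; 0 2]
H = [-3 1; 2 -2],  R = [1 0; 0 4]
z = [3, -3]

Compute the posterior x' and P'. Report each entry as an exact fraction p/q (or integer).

x' = [-5442/10777, 1119/829]
P' = [5202/10777 794/829; 794/829 1986/829]

x̄ = F·x = [6, 15]
P̄ = F·P·Fᵀ + Q = [50 18; 18 58]
y = z − H·x̄ = [6, 15]
S = H·P̄·Hᵀ + R = [401 -272; -272 292]
K = P̄·Hᵀ·S⁻¹ = [-5284/10777 -2560/10777; -396/829 -596/829]
x' = x̄ + K·y = [-5442/10777, 1119/829]
P' = (I − K·H)·P̄ = [5202/10777 794/829; 794/829 1986/829]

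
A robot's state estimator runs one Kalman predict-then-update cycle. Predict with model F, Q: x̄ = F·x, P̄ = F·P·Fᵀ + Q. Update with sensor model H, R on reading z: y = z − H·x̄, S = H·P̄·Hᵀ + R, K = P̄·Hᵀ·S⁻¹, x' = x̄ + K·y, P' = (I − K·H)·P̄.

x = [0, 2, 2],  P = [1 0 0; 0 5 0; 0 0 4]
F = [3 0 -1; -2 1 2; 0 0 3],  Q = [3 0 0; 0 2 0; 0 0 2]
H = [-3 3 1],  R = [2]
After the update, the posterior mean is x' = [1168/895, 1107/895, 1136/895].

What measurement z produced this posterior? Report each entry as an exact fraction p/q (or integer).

z = [1]

x̄ = F·x = [-2, 6, 6]
P̄ = F·P·Fᵀ + Q = [16 -14 -12; -14 27 24; -12 24 38]
S = H·P̄·Hᵀ + R = [895]
K = P̄·Hᵀ·S⁻¹ = [-102/895; 147/895; 146/895]
x' − x̄ = [2958/895, -4263/895, -4234/895] = K·y
y = (KᵀK)⁻¹·Kᵀ·(x' − x̄) = [-29]
z = y + H·x̄ = [-29] + [30] = [1]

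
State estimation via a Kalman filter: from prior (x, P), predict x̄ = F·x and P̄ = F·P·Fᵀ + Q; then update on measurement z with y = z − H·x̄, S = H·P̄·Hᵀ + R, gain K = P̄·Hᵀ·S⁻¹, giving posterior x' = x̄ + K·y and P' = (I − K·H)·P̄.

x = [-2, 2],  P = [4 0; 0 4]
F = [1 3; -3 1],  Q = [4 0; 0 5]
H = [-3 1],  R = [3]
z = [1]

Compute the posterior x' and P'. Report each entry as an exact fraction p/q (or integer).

x̄ = F·x = [4, 8]
P̄ = F·P·Fᵀ + Q = [44 0; 0 45]
y = z − H·x̄ = [5]
S = H·P̄·Hᵀ + R = [444]
K = P̄·Hᵀ·S⁻¹ = [-11/37; 15/148]
x' = x̄ + K·y = [93/37, 1259/148]
P' = (I − K·H)·P̄ = [176/37 495/37; 495/37 5985/148]

x' = [93/37, 1259/148]
P' = [176/37 495/37; 495/37 5985/148]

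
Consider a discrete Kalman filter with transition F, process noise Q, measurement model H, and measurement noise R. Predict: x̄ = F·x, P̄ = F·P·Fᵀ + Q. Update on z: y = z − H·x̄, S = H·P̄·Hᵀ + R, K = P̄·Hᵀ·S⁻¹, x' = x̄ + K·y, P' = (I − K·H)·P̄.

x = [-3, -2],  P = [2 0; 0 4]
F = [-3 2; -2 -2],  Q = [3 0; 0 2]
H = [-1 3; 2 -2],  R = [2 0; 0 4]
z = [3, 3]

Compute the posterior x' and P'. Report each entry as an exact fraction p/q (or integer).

x' = [17996/4223, 10710/4223]
P' = [10480/4223 4722/4223; 4722/4223 2890/4223]

x̄ = F·x = [5, 10]
P̄ = F·P·Fᵀ + Q = [37 -4; -4 26]
y = z − H·x̄ = [-22, 13]
S = H·P̄·Hᵀ + R = [297 -262; -262 288]
K = P̄·Hᵀ·S⁻¹ = [1843/4223 2879/4223; 1974/4223 916/4223]
x' = x̄ + K·y = [17996/4223, 10710/4223]
P' = (I − K·H)·P̄ = [10480/4223 4722/4223; 4722/4223 2890/4223]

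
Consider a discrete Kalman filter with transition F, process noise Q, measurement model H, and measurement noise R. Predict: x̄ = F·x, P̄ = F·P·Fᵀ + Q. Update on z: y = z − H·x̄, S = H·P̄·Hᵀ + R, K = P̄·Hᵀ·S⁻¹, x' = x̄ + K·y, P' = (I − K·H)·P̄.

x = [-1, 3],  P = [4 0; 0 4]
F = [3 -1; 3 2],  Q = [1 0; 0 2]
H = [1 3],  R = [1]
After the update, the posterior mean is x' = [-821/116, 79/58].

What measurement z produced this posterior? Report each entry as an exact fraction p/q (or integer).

z = [-3]

x̄ = F·x = [-6, 3]
P̄ = F·P·Fᵀ + Q = [41 28; 28 54]
S = H·P̄·Hᵀ + R = [696]
K = P̄·Hᵀ·S⁻¹ = [125/696; 95/348]
x' − x̄ = [-125/116, -95/58] = K·y
y = (KᵀK)⁻¹·Kᵀ·(x' − x̄) = [-6]
z = y + H·x̄ = [-6] + [3] = [-3]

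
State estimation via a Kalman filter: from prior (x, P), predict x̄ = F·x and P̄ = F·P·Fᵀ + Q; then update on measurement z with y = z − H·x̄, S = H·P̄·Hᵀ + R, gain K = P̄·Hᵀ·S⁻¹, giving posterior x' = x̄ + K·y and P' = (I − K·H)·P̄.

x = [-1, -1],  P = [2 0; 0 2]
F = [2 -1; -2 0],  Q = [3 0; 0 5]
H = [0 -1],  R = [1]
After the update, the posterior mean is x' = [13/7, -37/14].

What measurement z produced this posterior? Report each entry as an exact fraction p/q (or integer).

x̄ = F·x = [-1, 2]
P̄ = F·P·Fᵀ + Q = [13 -8; -8 13]
S = H·P̄·Hᵀ + R = [14]
K = P̄·Hᵀ·S⁻¹ = [4/7; -13/14]
x' − x̄ = [20/7, -65/14] = K·y
y = (KᵀK)⁻¹·Kᵀ·(x' − x̄) = [5]
z = y + H·x̄ = [5] + [-2] = [3]

z = [3]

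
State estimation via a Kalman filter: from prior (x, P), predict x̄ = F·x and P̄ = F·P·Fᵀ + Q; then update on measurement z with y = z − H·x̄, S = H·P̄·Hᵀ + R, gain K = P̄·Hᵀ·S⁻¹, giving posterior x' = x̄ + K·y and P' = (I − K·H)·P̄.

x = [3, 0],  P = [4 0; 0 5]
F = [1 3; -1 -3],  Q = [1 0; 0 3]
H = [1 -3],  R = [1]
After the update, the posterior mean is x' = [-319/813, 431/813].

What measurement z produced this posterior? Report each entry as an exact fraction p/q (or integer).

x̄ = F·x = [3, -3]
P̄ = F·P·Fᵀ + Q = [50 -49; -49 52]
S = H·P̄·Hᵀ + R = [813]
K = P̄·Hᵀ·S⁻¹ = [197/813; -205/813]
x' − x̄ = [-2758/813, 2870/813] = K·y
y = (KᵀK)⁻¹·Kᵀ·(x' − x̄) = [-14]
z = y + H·x̄ = [-14] + [12] = [-2]

z = [-2]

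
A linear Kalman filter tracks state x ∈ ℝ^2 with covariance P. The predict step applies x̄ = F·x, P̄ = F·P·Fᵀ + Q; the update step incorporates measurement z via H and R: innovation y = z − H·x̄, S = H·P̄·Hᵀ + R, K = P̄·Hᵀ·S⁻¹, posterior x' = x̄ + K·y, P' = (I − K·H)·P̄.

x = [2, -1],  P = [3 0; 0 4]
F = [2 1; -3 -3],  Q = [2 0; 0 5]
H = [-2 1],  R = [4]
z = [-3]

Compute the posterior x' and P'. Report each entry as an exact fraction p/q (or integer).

x' = [3/2, -1/11]
P' = [3/2 2; 2 196/33]

x̄ = F·x = [3, -3]
P̄ = F·P·Fᵀ + Q = [18 -30; -30 68]
y = z − H·x̄ = [6]
S = H·P̄·Hᵀ + R = [264]
K = P̄·Hᵀ·S⁻¹ = [-1/4; 16/33]
x' = x̄ + K·y = [3/2, -1/11]
P' = (I − K·H)·P̄ = [3/2 2; 2 196/33]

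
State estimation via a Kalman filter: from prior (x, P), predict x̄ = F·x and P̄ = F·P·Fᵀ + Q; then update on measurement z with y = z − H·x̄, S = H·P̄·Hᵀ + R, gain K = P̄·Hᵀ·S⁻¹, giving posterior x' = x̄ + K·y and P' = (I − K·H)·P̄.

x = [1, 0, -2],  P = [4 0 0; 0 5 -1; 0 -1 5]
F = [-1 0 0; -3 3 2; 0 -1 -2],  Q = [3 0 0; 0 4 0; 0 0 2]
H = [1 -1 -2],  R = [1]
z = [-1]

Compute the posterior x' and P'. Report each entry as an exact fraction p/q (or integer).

x̄ = F·x = [-1, -7, 4]
P̄ = F·P·Fᵀ + Q = [7 12 0; 12 93 -27; 0 -27 23]
y = z − H·x̄ = [1]
S = H·P̄·Hᵀ + R = [61]
K = P̄·Hᵀ·S⁻¹ = [-5/61; -27/61; -19/61]
x' = x̄ + K·y = [-66/61, -454/61, 225/61]
P' = (I − K·H)·P̄ = [402/61 597/61 -95/61; 597/61 4944/61 -2160/61; -95/61 -2160/61 1042/61]

x' = [-66/61, -454/61, 225/61]
P' = [402/61 597/61 -95/61; 597/61 4944/61 -2160/61; -95/61 -2160/61 1042/61]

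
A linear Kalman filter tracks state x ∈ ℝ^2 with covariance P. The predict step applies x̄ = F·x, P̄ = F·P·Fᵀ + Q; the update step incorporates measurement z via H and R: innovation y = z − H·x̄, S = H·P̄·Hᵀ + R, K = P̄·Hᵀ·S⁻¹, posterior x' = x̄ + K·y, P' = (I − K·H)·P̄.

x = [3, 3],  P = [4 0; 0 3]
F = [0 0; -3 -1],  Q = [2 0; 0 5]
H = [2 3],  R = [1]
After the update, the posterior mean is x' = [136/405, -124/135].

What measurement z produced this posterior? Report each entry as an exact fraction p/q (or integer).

x̄ = F·x = [0, -12]
P̄ = F·P·Fᵀ + Q = [2 0; 0 44]
S = H·P̄·Hᵀ + R = [405]
K = P̄·Hᵀ·S⁻¹ = [4/405; 44/135]
x' − x̄ = [136/405, 1496/135] = K·y
y = (KᵀK)⁻¹·Kᵀ·(x' − x̄) = [34]
z = y + H·x̄ = [34] + [-36] = [-2]

z = [-2]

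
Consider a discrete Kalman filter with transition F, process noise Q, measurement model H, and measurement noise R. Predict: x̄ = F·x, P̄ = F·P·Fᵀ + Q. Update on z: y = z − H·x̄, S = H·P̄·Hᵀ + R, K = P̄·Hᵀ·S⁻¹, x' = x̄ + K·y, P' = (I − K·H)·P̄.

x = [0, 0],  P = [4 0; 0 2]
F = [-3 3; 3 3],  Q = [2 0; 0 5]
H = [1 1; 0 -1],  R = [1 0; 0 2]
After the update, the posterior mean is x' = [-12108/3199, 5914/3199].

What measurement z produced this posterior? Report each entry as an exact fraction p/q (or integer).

x̄ = F·x = [0, 0]
P̄ = F·P·Fᵀ + Q = [56 -18; -18 59]
S = H·P̄·Hᵀ + R = [80 -41; -41 61]
K = P̄·Hᵀ·S⁻¹ = [3056/3199 2998/3199; 82/3199 -3039/3199]
x' − x̄ = [-12108/3199, 5914/3199] = K·y
y = (KᵀK)⁻¹·Kᵀ·(x' − x̄) = [-2, -2]
z = y + H·x̄ = [-2, -2] + [0, 0] = [-2, -2]

z = [-2, -2]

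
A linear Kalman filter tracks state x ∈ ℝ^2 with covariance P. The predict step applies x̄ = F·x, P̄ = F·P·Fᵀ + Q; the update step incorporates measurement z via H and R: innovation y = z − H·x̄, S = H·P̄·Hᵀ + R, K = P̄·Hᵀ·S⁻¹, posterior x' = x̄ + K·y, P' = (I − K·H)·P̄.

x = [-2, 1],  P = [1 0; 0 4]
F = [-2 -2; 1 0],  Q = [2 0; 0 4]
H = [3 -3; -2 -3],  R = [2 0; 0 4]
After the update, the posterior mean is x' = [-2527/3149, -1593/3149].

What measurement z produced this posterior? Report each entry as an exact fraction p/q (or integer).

x̄ = F·x = [2, -2]
P̄ = F·P·Fᵀ + Q = [22 -2; -2 5]
S = H·P̄·Hᵀ + R = [281 -81; -81 113]
K = P̄·Hᵀ·S⁻¹ = [2529/12596 -2423/12596; -408/3149 -599/3149]
x' − x̄ = [-8825/3149, 4705/3149] = K·y
y = (KᵀK)⁻¹·Kᵀ·(x' − x̄) = [-13, 1]
z = y + H·x̄ = [-13, 1] + [12, 2] = [-1, 3]

z = [-1, 3]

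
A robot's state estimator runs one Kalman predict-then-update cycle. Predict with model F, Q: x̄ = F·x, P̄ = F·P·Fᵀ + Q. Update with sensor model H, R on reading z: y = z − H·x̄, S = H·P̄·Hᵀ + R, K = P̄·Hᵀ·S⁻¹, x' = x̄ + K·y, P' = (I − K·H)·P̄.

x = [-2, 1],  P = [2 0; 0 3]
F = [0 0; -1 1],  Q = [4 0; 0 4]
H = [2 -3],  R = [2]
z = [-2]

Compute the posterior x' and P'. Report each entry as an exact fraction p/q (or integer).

x̄ = F·x = [0, 3]
P̄ = F·P·Fᵀ + Q = [4 0; 0 9]
y = z − H·x̄ = [7]
S = H·P̄·Hᵀ + R = [99]
K = P̄·Hᵀ·S⁻¹ = [8/99; -3/11]
x' = x̄ + K·y = [56/99, 12/11]
P' = (I − K·H)·P̄ = [332/99 24/11; 24/11 18/11]

x' = [56/99, 12/11]
P' = [332/99 24/11; 24/11 18/11]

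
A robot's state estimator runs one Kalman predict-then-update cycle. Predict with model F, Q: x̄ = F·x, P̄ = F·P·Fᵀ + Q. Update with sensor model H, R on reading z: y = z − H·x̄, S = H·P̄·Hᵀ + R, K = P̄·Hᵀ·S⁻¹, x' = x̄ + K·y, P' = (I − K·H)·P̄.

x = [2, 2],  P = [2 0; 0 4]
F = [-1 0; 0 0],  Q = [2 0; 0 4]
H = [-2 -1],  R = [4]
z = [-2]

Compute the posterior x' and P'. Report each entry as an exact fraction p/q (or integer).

x' = [0, 1]
P' = [4/3 -4/3; -4/3 10/3]

x̄ = F·x = [-2, 0]
P̄ = F·P·Fᵀ + Q = [4 0; 0 4]
y = z − H·x̄ = [-6]
S = H·P̄·Hᵀ + R = [24]
K = P̄·Hᵀ·S⁻¹ = [-1/3; -1/6]
x' = x̄ + K·y = [0, 1]
P' = (I − K·H)·P̄ = [4/3 -4/3; -4/3 10/3]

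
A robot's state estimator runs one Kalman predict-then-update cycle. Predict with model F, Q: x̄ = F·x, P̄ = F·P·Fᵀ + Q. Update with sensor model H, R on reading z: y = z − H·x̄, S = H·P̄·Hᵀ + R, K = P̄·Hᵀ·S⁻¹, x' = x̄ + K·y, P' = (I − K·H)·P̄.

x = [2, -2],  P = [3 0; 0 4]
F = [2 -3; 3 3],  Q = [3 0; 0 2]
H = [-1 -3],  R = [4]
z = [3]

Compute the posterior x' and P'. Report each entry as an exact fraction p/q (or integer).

x' = [5359/532, -2301/532]
P' = [27123/532 -9045/532; -9045/532 3251/532]

x̄ = F·x = [10, 0]
P̄ = F·P·Fᵀ + Q = [51 -18; -18 65]
y = z − H·x̄ = [13]
S = H·P̄·Hᵀ + R = [532]
K = P̄·Hᵀ·S⁻¹ = [3/532; -177/532]
x' = x̄ + K·y = [5359/532, -2301/532]
P' = (I − K·H)·P̄ = [27123/532 -9045/532; -9045/532 3251/532]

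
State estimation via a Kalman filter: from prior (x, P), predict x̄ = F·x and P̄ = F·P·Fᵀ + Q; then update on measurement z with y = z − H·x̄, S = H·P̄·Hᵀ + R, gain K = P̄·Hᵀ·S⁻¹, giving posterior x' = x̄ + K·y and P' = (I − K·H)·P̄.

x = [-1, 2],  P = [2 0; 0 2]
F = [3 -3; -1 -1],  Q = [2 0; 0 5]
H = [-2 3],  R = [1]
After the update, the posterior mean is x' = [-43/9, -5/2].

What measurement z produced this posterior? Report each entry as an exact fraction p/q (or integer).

x̄ = F·x = [-9, -1]
P̄ = F·P·Fᵀ + Q = [38 0; 0 9]
S = H·P̄·Hᵀ + R = [234]
K = P̄·Hᵀ·S⁻¹ = [-38/117; 3/26]
x' − x̄ = [38/9, -3/2] = K·y
y = (KᵀK)⁻¹·Kᵀ·(x' − x̄) = [-13]
z = y + H·x̄ = [-13] + [15] = [2]

z = [2]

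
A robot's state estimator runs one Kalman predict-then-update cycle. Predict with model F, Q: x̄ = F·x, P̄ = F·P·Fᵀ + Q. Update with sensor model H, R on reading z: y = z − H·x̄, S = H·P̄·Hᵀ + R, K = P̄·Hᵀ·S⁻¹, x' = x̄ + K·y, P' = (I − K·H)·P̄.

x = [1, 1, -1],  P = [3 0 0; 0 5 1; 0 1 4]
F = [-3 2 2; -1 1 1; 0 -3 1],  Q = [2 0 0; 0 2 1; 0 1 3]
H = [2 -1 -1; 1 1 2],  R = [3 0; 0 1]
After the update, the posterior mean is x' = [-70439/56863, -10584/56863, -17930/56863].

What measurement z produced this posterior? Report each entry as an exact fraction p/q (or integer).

x̄ = F·x = [-3, -1, -4]
P̄ = F·P·Fᵀ + Q = [73 31 -26; 31 16 -12; -26 -12 46]
S = H·P̄·Hᵀ + R = [313 27; 27 184]
K = P̄·Hᵀ·S⁻¹ = [24540/56863 12469/56863; 10051/56863 5633/56863; -17282/56863 19224/56863]
x' − x̄ = [100150/56863, 46279/56863, 209522/56863] = K·y
y = (KᵀK)⁻¹·Kᵀ·(x' − x̄) = [-1, 10]
z = y + H·x̄ = [-1, 10] + [-1, -12] = [-2, -2]

z = [-2, -2]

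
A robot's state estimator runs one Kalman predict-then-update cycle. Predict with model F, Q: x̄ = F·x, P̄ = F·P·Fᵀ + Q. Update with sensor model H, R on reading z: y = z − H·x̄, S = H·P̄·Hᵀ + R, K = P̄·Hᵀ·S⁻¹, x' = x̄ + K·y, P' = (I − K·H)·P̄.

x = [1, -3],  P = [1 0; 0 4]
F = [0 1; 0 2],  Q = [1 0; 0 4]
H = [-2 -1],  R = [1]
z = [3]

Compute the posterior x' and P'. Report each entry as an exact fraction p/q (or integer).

x̄ = F·x = [-3, -6]
P̄ = F·P·Fᵀ + Q = [5 8; 8 20]
y = z − H·x̄ = [-9]
S = H·P̄·Hᵀ + R = [73]
K = P̄·Hᵀ·S⁻¹ = [-18/73; -36/73]
x' = x̄ + K·y = [-57/73, -114/73]
P' = (I − K·H)·P̄ = [41/73 -64/73; -64/73 164/73]

x' = [-57/73, -114/73]
P' = [41/73 -64/73; -64/73 164/73]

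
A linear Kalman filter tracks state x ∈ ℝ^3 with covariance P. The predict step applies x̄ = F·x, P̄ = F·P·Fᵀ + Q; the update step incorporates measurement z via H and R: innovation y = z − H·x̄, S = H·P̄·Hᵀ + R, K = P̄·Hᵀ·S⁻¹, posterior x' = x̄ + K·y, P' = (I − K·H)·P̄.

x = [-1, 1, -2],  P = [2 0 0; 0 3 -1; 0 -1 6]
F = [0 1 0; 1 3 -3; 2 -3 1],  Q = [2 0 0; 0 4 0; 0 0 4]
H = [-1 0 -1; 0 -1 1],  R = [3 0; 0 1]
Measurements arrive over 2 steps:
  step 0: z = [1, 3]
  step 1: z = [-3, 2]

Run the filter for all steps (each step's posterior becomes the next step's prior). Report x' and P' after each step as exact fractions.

step 0: x̄ = F·x = [1, 8, -7]
step 0: P̄ = F·P·Fᵀ + Q = [5 12 -10; 12 105 -53; -10 -53 51]
step 0: y = z − H·x̄ = [-5, 18]
step 0: S = H·P̄·Hᵀ + R = [39 -82; -82 263]
step 0: K = P̄·Hᵀ·S⁻¹ = [-489/3533 -448/3533; -2173/3533 -2800/3533; -2255/3533 694/3533]
step 0: x' = x̄ + K·y = [-2086/3533, -11271/3533, -964/3533]
step 0: P' = (I − K·H)·P̄ = [10254/3533 -8339/3533 -8787/3533; -8339/3533 17658/3533 14858/3533; -8787/3533 14858/3533 15552/3533]
step 1: x̄ = F·x = [-11271/3533, -33007/3533, 28677/3533]
step 1: P̄ = F·P·Fᵀ + Q = [24724/3533 61/3533 -54794/3533; 61/3533 58520/3533 12144/3533; -54794/3533 12144/3533 205394/3533]
step 1: y = z − H·x̄ = [6807/3533, -54618/3533]
step 1: S = H·P̄·Hᵀ + R = [131129/3533 -138395/3533; -138395/3533 243159/3533]
step 1: K = P̄·Hᵀ·S⁻¹ = [-79215/3603742 -858065/3603742; -2656655/3603742 -2199363/3603742; -1397525/1801871 636625/1801871]
step 1: x' = x̄ + K·y = [1615851/3603742, -4785665/3603742, 2091174/1801871]
step 1: P' = (I − K·H)·P̄ = [12570551/3603742 -11474841/3603742 -6166453/1801871; -11474841/3603742 21644169/3603742 9722403/1801871; -6166453/1801871 9722403/1801871 10359028/1801871]

step 0: x' = [-2086/3533, -11271/3533, -964/3533], P' = [10254/3533 -8339/3533 -8787/3533; -8339/3533 17658/3533 14858/3533; -8787/3533 14858/3533 15552/3533]
step 1: x' = [1615851/3603742, -4785665/3603742, 2091174/1801871], P' = [12570551/3603742 -11474841/3603742 -6166453/1801871; -11474841/3603742 21644169/3603742 9722403/1801871; -6166453/1801871 9722403/1801871 10359028/1801871]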